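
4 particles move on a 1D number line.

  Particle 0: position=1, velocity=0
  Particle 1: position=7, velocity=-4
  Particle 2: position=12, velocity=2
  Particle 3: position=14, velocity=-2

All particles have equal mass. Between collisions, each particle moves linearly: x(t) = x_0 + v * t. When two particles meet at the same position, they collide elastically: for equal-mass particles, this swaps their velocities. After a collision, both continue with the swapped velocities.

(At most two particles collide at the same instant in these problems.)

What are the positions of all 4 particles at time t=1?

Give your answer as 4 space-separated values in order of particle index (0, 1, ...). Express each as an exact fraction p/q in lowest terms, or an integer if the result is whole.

Answer: 1 3 12 14

Derivation:
Collision at t=1/2: particles 2 and 3 swap velocities; positions: p0=1 p1=5 p2=13 p3=13; velocities now: v0=0 v1=-4 v2=-2 v3=2
Advance to t=1 (no further collisions before then); velocities: v0=0 v1=-4 v2=-2 v3=2; positions = 1 3 12 14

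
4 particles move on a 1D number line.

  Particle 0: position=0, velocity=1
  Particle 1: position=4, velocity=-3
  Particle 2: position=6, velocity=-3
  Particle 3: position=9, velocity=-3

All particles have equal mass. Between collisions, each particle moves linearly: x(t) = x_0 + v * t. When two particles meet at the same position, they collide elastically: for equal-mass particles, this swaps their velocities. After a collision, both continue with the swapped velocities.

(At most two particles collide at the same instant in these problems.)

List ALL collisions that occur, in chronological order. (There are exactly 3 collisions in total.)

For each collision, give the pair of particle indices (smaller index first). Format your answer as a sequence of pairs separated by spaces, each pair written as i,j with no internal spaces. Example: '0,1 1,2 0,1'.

Collision at t=1: particles 0 and 1 swap velocities; positions: p0=1 p1=1 p2=3 p3=6; velocities now: v0=-3 v1=1 v2=-3 v3=-3
Collision at t=3/2: particles 1 and 2 swap velocities; positions: p0=-1/2 p1=3/2 p2=3/2 p3=9/2; velocities now: v0=-3 v1=-3 v2=1 v3=-3
Collision at t=9/4: particles 2 and 3 swap velocities; positions: p0=-11/4 p1=-3/4 p2=9/4 p3=9/4; velocities now: v0=-3 v1=-3 v2=-3 v3=1

Answer: 0,1 1,2 2,3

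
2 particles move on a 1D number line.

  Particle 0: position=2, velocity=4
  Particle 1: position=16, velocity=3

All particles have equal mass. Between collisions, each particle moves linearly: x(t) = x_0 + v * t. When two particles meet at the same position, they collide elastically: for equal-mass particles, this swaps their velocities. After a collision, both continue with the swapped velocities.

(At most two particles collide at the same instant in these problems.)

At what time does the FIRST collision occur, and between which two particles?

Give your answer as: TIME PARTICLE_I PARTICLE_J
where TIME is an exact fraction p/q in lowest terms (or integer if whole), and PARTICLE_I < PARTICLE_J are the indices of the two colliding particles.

Pair (0,1): pos 2,16 vel 4,3 -> gap=14, closing at 1/unit, collide at t=14
Earliest collision: t=14 between 0 and 1

Answer: 14 0 1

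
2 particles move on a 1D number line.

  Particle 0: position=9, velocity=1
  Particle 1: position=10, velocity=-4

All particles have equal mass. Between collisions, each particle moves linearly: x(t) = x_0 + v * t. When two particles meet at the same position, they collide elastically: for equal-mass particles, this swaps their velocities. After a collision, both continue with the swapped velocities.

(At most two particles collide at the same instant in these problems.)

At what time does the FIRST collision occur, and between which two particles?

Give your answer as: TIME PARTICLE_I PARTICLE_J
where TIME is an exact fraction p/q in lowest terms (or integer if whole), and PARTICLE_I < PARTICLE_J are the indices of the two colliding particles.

Pair (0,1): pos 9,10 vel 1,-4 -> gap=1, closing at 5/unit, collide at t=1/5
Earliest collision: t=1/5 between 0 and 1

Answer: 1/5 0 1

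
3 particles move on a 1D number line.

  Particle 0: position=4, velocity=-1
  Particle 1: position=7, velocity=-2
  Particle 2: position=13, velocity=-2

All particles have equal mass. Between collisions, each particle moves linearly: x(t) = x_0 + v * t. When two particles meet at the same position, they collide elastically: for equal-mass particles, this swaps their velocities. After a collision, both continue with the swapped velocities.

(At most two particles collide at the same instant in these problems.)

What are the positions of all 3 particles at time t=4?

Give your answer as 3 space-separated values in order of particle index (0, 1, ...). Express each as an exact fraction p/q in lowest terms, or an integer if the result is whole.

Collision at t=3: particles 0 and 1 swap velocities; positions: p0=1 p1=1 p2=7; velocities now: v0=-2 v1=-1 v2=-2
Advance to t=4 (no further collisions before then); velocities: v0=-2 v1=-1 v2=-2; positions = -1 0 5

Answer: -1 0 5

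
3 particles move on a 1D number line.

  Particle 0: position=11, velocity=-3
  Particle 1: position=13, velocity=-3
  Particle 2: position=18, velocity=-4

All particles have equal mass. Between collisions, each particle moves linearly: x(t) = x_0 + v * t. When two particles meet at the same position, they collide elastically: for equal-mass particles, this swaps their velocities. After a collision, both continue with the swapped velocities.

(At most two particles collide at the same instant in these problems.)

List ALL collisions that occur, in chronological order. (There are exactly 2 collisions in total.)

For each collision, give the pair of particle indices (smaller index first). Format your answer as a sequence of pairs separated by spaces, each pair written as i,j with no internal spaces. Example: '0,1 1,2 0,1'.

Collision at t=5: particles 1 and 2 swap velocities; positions: p0=-4 p1=-2 p2=-2; velocities now: v0=-3 v1=-4 v2=-3
Collision at t=7: particles 0 and 1 swap velocities; positions: p0=-10 p1=-10 p2=-8; velocities now: v0=-4 v1=-3 v2=-3

Answer: 1,2 0,1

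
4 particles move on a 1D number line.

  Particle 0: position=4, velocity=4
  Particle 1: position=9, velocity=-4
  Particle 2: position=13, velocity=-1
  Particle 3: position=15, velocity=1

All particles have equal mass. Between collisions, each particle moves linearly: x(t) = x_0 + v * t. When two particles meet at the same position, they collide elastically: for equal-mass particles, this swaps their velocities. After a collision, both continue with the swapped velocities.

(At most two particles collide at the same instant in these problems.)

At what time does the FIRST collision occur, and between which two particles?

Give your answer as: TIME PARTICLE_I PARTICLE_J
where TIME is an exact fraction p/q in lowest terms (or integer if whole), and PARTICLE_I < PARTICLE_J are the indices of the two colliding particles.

Pair (0,1): pos 4,9 vel 4,-4 -> gap=5, closing at 8/unit, collide at t=5/8
Pair (1,2): pos 9,13 vel -4,-1 -> not approaching (rel speed -3 <= 0)
Pair (2,3): pos 13,15 vel -1,1 -> not approaching (rel speed -2 <= 0)
Earliest collision: t=5/8 between 0 and 1

Answer: 5/8 0 1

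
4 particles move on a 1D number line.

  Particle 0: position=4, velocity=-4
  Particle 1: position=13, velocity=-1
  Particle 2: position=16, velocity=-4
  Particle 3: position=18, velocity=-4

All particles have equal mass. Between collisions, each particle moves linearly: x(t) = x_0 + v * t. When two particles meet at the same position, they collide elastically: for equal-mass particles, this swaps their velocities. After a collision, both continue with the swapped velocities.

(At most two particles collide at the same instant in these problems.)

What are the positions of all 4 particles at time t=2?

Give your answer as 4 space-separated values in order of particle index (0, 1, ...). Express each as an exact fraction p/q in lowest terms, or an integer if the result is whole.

Answer: -4 8 10 11

Derivation:
Collision at t=1: particles 1 and 2 swap velocities; positions: p0=0 p1=12 p2=12 p3=14; velocities now: v0=-4 v1=-4 v2=-1 v3=-4
Collision at t=5/3: particles 2 and 3 swap velocities; positions: p0=-8/3 p1=28/3 p2=34/3 p3=34/3; velocities now: v0=-4 v1=-4 v2=-4 v3=-1
Advance to t=2 (no further collisions before then); velocities: v0=-4 v1=-4 v2=-4 v3=-1; positions = -4 8 10 11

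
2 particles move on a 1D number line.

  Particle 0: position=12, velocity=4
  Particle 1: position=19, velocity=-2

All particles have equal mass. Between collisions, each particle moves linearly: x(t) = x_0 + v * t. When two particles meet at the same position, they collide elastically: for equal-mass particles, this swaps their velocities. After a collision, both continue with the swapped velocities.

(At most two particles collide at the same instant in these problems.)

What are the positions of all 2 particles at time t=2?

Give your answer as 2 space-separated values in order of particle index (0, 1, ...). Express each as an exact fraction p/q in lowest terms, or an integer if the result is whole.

Answer: 15 20

Derivation:
Collision at t=7/6: particles 0 and 1 swap velocities; positions: p0=50/3 p1=50/3; velocities now: v0=-2 v1=4
Advance to t=2 (no further collisions before then); velocities: v0=-2 v1=4; positions = 15 20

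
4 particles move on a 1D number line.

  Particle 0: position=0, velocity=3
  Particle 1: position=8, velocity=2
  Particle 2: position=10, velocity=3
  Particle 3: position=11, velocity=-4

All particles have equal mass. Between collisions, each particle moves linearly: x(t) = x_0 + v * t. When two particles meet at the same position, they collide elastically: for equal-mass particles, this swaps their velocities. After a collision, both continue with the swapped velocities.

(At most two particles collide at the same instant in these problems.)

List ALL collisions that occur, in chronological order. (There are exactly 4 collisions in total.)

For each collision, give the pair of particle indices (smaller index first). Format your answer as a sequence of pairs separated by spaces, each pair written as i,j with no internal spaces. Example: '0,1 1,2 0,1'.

Answer: 2,3 1,2 0,1 1,2

Derivation:
Collision at t=1/7: particles 2 and 3 swap velocities; positions: p0=3/7 p1=58/7 p2=73/7 p3=73/7; velocities now: v0=3 v1=2 v2=-4 v3=3
Collision at t=1/2: particles 1 and 2 swap velocities; positions: p0=3/2 p1=9 p2=9 p3=23/2; velocities now: v0=3 v1=-4 v2=2 v3=3
Collision at t=11/7: particles 0 and 1 swap velocities; positions: p0=33/7 p1=33/7 p2=78/7 p3=103/7; velocities now: v0=-4 v1=3 v2=2 v3=3
Collision at t=8: particles 1 and 2 swap velocities; positions: p0=-21 p1=24 p2=24 p3=34; velocities now: v0=-4 v1=2 v2=3 v3=3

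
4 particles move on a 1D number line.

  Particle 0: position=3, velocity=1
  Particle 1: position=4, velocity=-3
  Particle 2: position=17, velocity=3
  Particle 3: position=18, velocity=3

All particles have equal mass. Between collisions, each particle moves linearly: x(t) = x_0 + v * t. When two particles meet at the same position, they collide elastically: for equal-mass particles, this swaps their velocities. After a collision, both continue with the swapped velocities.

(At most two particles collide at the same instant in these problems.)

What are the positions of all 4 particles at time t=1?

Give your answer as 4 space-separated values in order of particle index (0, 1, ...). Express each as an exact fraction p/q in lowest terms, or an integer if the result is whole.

Answer: 1 4 20 21

Derivation:
Collision at t=1/4: particles 0 and 1 swap velocities; positions: p0=13/4 p1=13/4 p2=71/4 p3=75/4; velocities now: v0=-3 v1=1 v2=3 v3=3
Advance to t=1 (no further collisions before then); velocities: v0=-3 v1=1 v2=3 v3=3; positions = 1 4 20 21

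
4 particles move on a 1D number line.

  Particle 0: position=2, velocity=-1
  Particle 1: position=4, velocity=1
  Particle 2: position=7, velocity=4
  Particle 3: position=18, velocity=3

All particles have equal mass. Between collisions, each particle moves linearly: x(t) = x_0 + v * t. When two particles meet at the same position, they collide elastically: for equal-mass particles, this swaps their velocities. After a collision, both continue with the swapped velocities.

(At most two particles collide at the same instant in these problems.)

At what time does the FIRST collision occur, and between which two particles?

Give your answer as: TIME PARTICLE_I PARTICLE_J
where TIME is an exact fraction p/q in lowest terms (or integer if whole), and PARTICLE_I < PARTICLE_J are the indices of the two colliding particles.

Pair (0,1): pos 2,4 vel -1,1 -> not approaching (rel speed -2 <= 0)
Pair (1,2): pos 4,7 vel 1,4 -> not approaching (rel speed -3 <= 0)
Pair (2,3): pos 7,18 vel 4,3 -> gap=11, closing at 1/unit, collide at t=11
Earliest collision: t=11 between 2 and 3

Answer: 11 2 3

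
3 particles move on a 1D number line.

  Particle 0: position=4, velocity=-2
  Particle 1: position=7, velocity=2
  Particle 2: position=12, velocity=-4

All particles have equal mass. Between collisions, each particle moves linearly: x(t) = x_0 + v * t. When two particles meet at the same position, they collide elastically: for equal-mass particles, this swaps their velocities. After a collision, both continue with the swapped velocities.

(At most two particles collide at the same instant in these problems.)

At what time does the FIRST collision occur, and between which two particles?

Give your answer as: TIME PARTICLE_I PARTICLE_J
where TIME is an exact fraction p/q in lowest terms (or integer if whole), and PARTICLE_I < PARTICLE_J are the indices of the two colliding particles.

Pair (0,1): pos 4,7 vel -2,2 -> not approaching (rel speed -4 <= 0)
Pair (1,2): pos 7,12 vel 2,-4 -> gap=5, closing at 6/unit, collide at t=5/6
Earliest collision: t=5/6 between 1 and 2

Answer: 5/6 1 2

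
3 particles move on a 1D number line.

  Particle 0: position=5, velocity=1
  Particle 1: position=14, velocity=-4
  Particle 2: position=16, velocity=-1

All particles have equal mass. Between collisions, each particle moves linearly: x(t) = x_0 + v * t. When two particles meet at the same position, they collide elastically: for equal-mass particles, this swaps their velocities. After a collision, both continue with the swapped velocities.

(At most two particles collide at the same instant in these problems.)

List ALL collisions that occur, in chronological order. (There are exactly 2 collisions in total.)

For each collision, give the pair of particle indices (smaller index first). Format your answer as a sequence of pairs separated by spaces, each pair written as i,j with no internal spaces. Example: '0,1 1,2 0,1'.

Answer: 0,1 1,2

Derivation:
Collision at t=9/5: particles 0 and 1 swap velocities; positions: p0=34/5 p1=34/5 p2=71/5; velocities now: v0=-4 v1=1 v2=-1
Collision at t=11/2: particles 1 and 2 swap velocities; positions: p0=-8 p1=21/2 p2=21/2; velocities now: v0=-4 v1=-1 v2=1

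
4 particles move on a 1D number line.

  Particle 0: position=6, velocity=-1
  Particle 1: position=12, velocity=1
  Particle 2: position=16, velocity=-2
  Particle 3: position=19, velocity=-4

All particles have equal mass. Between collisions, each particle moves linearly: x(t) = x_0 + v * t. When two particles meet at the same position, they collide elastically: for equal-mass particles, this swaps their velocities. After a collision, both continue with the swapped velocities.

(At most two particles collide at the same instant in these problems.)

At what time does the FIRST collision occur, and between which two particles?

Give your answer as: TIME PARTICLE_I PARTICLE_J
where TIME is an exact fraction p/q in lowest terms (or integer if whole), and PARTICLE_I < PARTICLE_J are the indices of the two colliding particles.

Pair (0,1): pos 6,12 vel -1,1 -> not approaching (rel speed -2 <= 0)
Pair (1,2): pos 12,16 vel 1,-2 -> gap=4, closing at 3/unit, collide at t=4/3
Pair (2,3): pos 16,19 vel -2,-4 -> gap=3, closing at 2/unit, collide at t=3/2
Earliest collision: t=4/3 between 1 and 2

Answer: 4/3 1 2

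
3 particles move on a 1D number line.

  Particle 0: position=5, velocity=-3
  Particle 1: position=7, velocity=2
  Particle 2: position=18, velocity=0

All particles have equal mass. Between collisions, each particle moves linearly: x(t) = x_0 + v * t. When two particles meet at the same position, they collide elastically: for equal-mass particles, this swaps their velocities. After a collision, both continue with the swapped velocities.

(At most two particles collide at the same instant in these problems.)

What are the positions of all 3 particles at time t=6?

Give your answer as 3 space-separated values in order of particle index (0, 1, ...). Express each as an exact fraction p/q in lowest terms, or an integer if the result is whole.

Collision at t=11/2: particles 1 and 2 swap velocities; positions: p0=-23/2 p1=18 p2=18; velocities now: v0=-3 v1=0 v2=2
Advance to t=6 (no further collisions before then); velocities: v0=-3 v1=0 v2=2; positions = -13 18 19

Answer: -13 18 19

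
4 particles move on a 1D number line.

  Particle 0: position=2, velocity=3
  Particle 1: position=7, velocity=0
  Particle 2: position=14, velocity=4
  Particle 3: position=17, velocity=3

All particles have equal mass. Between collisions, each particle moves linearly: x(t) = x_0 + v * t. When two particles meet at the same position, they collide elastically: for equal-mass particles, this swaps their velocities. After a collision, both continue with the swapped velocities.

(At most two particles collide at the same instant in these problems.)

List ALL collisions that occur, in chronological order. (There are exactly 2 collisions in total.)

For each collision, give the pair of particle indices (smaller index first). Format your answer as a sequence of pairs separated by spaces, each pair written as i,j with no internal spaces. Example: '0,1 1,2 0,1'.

Answer: 0,1 2,3

Derivation:
Collision at t=5/3: particles 0 and 1 swap velocities; positions: p0=7 p1=7 p2=62/3 p3=22; velocities now: v0=0 v1=3 v2=4 v3=3
Collision at t=3: particles 2 and 3 swap velocities; positions: p0=7 p1=11 p2=26 p3=26; velocities now: v0=0 v1=3 v2=3 v3=4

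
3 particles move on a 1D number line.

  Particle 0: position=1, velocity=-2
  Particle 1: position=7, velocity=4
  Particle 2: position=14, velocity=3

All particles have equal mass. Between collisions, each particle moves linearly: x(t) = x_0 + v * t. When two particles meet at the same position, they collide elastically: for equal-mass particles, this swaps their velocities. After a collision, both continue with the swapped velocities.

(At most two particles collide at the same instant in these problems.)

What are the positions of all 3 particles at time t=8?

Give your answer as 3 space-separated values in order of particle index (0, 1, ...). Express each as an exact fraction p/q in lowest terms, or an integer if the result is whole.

Answer: -15 38 39

Derivation:
Collision at t=7: particles 1 and 2 swap velocities; positions: p0=-13 p1=35 p2=35; velocities now: v0=-2 v1=3 v2=4
Advance to t=8 (no further collisions before then); velocities: v0=-2 v1=3 v2=4; positions = -15 38 39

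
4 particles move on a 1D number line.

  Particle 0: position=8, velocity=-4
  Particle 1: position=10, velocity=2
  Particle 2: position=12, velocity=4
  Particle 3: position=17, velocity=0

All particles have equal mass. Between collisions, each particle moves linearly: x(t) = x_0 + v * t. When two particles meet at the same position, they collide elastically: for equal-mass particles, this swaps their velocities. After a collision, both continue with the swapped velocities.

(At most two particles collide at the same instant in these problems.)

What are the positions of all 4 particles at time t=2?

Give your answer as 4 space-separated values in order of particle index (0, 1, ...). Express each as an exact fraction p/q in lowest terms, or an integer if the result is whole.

Collision at t=5/4: particles 2 and 3 swap velocities; positions: p0=3 p1=25/2 p2=17 p3=17; velocities now: v0=-4 v1=2 v2=0 v3=4
Advance to t=2 (no further collisions before then); velocities: v0=-4 v1=2 v2=0 v3=4; positions = 0 14 17 20

Answer: 0 14 17 20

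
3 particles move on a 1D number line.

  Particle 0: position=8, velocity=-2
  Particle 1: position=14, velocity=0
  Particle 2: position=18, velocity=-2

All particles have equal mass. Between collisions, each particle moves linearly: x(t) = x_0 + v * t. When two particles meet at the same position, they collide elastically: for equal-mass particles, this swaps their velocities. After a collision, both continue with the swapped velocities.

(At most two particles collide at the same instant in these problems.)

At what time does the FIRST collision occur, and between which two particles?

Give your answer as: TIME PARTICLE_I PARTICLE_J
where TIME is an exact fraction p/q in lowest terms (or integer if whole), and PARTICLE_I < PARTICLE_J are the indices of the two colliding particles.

Answer: 2 1 2

Derivation:
Pair (0,1): pos 8,14 vel -2,0 -> not approaching (rel speed -2 <= 0)
Pair (1,2): pos 14,18 vel 0,-2 -> gap=4, closing at 2/unit, collide at t=2
Earliest collision: t=2 between 1 and 2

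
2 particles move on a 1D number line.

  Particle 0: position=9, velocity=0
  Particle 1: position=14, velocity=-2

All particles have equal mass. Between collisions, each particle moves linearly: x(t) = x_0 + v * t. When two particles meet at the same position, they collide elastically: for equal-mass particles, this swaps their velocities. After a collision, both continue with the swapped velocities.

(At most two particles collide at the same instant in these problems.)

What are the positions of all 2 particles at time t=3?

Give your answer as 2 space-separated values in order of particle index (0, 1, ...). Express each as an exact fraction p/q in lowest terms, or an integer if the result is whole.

Answer: 8 9

Derivation:
Collision at t=5/2: particles 0 and 1 swap velocities; positions: p0=9 p1=9; velocities now: v0=-2 v1=0
Advance to t=3 (no further collisions before then); velocities: v0=-2 v1=0; positions = 8 9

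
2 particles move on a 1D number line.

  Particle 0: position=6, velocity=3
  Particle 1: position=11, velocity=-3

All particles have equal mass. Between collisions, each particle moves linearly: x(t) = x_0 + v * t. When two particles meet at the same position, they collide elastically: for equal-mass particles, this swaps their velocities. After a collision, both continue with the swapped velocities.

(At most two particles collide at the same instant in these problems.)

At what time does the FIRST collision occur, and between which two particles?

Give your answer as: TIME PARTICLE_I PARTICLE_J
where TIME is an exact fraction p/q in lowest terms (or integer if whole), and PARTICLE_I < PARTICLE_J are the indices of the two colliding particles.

Pair (0,1): pos 6,11 vel 3,-3 -> gap=5, closing at 6/unit, collide at t=5/6
Earliest collision: t=5/6 between 0 and 1

Answer: 5/6 0 1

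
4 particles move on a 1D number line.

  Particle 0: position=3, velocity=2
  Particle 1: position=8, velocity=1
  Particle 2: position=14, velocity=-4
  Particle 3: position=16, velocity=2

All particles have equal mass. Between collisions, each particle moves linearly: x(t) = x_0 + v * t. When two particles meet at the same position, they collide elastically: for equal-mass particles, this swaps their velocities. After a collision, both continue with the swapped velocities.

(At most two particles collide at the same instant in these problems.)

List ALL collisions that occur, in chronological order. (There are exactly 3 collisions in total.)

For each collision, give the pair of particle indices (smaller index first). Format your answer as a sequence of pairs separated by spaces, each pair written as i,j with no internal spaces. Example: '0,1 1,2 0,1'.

Answer: 1,2 0,1 1,2

Derivation:
Collision at t=6/5: particles 1 and 2 swap velocities; positions: p0=27/5 p1=46/5 p2=46/5 p3=92/5; velocities now: v0=2 v1=-4 v2=1 v3=2
Collision at t=11/6: particles 0 and 1 swap velocities; positions: p0=20/3 p1=20/3 p2=59/6 p3=59/3; velocities now: v0=-4 v1=2 v2=1 v3=2
Collision at t=5: particles 1 and 2 swap velocities; positions: p0=-6 p1=13 p2=13 p3=26; velocities now: v0=-4 v1=1 v2=2 v3=2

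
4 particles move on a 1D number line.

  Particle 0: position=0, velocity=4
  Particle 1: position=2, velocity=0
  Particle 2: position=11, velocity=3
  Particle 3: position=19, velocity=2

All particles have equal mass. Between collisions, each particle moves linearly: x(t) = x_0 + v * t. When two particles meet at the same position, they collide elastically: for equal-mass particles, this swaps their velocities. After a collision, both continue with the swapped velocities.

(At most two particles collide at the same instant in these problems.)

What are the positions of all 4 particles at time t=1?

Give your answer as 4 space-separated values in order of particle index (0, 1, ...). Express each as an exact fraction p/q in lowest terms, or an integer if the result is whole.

Answer: 2 4 14 21

Derivation:
Collision at t=1/2: particles 0 and 1 swap velocities; positions: p0=2 p1=2 p2=25/2 p3=20; velocities now: v0=0 v1=4 v2=3 v3=2
Advance to t=1 (no further collisions before then); velocities: v0=0 v1=4 v2=3 v3=2; positions = 2 4 14 21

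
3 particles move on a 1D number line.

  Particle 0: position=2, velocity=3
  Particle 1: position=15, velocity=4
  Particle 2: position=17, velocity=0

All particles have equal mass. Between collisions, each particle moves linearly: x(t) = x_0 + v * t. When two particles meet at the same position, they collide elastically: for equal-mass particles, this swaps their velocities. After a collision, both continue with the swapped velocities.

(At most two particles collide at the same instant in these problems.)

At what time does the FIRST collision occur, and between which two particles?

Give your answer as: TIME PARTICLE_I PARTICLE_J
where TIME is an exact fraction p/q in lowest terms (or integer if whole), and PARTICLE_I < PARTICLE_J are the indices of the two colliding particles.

Answer: 1/2 1 2

Derivation:
Pair (0,1): pos 2,15 vel 3,4 -> not approaching (rel speed -1 <= 0)
Pair (1,2): pos 15,17 vel 4,0 -> gap=2, closing at 4/unit, collide at t=1/2
Earliest collision: t=1/2 between 1 and 2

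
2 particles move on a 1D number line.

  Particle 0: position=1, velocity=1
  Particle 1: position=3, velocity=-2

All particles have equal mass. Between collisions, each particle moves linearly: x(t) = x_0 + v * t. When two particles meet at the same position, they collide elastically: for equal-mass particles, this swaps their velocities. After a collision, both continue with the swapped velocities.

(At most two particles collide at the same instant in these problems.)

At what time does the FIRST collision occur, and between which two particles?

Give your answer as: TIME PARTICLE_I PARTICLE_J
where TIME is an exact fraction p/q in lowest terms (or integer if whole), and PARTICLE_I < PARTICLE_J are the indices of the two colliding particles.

Pair (0,1): pos 1,3 vel 1,-2 -> gap=2, closing at 3/unit, collide at t=2/3
Earliest collision: t=2/3 between 0 and 1

Answer: 2/3 0 1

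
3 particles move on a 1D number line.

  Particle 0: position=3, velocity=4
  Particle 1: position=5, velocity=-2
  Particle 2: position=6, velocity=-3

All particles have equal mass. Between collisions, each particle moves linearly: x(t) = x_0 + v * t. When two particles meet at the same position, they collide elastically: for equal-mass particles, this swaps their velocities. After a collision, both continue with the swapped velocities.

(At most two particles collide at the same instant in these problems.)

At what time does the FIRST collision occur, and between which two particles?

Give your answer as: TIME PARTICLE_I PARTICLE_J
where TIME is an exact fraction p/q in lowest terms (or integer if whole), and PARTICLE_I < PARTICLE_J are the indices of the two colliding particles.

Pair (0,1): pos 3,5 vel 4,-2 -> gap=2, closing at 6/unit, collide at t=1/3
Pair (1,2): pos 5,6 vel -2,-3 -> gap=1, closing at 1/unit, collide at t=1
Earliest collision: t=1/3 between 0 and 1

Answer: 1/3 0 1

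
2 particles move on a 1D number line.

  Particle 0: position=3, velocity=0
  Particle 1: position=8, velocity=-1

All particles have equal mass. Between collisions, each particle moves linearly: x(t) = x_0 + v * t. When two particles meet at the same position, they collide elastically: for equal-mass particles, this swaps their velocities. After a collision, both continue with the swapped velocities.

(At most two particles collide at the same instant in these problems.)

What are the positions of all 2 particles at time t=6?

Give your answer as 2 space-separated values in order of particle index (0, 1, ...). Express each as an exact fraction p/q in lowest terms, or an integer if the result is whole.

Answer: 2 3

Derivation:
Collision at t=5: particles 0 and 1 swap velocities; positions: p0=3 p1=3; velocities now: v0=-1 v1=0
Advance to t=6 (no further collisions before then); velocities: v0=-1 v1=0; positions = 2 3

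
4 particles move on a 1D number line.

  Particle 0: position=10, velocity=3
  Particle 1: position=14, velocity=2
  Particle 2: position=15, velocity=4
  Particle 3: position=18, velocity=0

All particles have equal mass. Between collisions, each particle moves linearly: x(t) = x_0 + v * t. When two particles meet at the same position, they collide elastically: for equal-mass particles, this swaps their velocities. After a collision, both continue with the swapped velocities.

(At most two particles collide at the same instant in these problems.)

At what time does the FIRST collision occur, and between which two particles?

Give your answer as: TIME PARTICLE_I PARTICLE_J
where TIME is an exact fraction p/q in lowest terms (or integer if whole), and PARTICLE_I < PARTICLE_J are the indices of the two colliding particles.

Pair (0,1): pos 10,14 vel 3,2 -> gap=4, closing at 1/unit, collide at t=4
Pair (1,2): pos 14,15 vel 2,4 -> not approaching (rel speed -2 <= 0)
Pair (2,3): pos 15,18 vel 4,0 -> gap=3, closing at 4/unit, collide at t=3/4
Earliest collision: t=3/4 between 2 and 3

Answer: 3/4 2 3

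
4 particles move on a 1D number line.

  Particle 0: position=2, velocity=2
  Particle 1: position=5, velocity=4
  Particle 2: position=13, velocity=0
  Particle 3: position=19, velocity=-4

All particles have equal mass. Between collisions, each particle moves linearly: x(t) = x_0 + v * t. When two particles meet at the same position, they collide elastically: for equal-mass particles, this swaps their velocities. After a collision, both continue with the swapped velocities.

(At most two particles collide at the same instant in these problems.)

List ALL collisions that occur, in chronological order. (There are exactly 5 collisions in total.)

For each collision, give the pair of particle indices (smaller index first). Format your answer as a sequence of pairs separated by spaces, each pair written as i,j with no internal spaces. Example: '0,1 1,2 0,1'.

Collision at t=3/2: particles 2 and 3 swap velocities; positions: p0=5 p1=11 p2=13 p3=13; velocities now: v0=2 v1=4 v2=-4 v3=0
Collision at t=7/4: particles 1 and 2 swap velocities; positions: p0=11/2 p1=12 p2=12 p3=13; velocities now: v0=2 v1=-4 v2=4 v3=0
Collision at t=2: particles 2 and 3 swap velocities; positions: p0=6 p1=11 p2=13 p3=13; velocities now: v0=2 v1=-4 v2=0 v3=4
Collision at t=17/6: particles 0 and 1 swap velocities; positions: p0=23/3 p1=23/3 p2=13 p3=49/3; velocities now: v0=-4 v1=2 v2=0 v3=4
Collision at t=11/2: particles 1 and 2 swap velocities; positions: p0=-3 p1=13 p2=13 p3=27; velocities now: v0=-4 v1=0 v2=2 v3=4

Answer: 2,3 1,2 2,3 0,1 1,2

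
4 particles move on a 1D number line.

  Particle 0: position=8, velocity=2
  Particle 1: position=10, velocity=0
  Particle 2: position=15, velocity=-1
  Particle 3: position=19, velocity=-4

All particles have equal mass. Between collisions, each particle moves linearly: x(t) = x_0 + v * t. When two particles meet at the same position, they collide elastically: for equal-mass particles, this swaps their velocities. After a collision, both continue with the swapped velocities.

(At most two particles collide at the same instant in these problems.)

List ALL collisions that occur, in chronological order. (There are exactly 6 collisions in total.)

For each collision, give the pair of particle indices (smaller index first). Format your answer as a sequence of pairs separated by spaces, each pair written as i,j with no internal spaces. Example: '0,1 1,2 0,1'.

Answer: 0,1 2,3 1,2 0,1 2,3 1,2

Derivation:
Collision at t=1: particles 0 and 1 swap velocities; positions: p0=10 p1=10 p2=14 p3=15; velocities now: v0=0 v1=2 v2=-1 v3=-4
Collision at t=4/3: particles 2 and 3 swap velocities; positions: p0=10 p1=32/3 p2=41/3 p3=41/3; velocities now: v0=0 v1=2 v2=-4 v3=-1
Collision at t=11/6: particles 1 and 2 swap velocities; positions: p0=10 p1=35/3 p2=35/3 p3=79/6; velocities now: v0=0 v1=-4 v2=2 v3=-1
Collision at t=9/4: particles 0 and 1 swap velocities; positions: p0=10 p1=10 p2=25/2 p3=51/4; velocities now: v0=-4 v1=0 v2=2 v3=-1
Collision at t=7/3: particles 2 and 3 swap velocities; positions: p0=29/3 p1=10 p2=38/3 p3=38/3; velocities now: v0=-4 v1=0 v2=-1 v3=2
Collision at t=5: particles 1 and 2 swap velocities; positions: p0=-1 p1=10 p2=10 p3=18; velocities now: v0=-4 v1=-1 v2=0 v3=2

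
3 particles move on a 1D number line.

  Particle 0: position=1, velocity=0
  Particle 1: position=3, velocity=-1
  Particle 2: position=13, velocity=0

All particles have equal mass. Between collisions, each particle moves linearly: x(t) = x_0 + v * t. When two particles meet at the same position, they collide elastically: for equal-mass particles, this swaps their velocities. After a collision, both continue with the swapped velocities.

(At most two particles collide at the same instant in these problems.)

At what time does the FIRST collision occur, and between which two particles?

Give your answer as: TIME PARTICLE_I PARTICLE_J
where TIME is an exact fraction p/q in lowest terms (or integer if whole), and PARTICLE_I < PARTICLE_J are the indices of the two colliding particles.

Pair (0,1): pos 1,3 vel 0,-1 -> gap=2, closing at 1/unit, collide at t=2
Pair (1,2): pos 3,13 vel -1,0 -> not approaching (rel speed -1 <= 0)
Earliest collision: t=2 between 0 and 1

Answer: 2 0 1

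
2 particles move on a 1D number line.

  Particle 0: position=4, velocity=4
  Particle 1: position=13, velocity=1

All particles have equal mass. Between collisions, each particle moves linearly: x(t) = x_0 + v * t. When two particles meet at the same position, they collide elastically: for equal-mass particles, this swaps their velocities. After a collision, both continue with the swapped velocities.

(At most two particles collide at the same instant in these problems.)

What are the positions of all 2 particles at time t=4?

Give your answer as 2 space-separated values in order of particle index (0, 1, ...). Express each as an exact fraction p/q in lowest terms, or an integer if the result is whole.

Collision at t=3: particles 0 and 1 swap velocities; positions: p0=16 p1=16; velocities now: v0=1 v1=4
Advance to t=4 (no further collisions before then); velocities: v0=1 v1=4; positions = 17 20

Answer: 17 20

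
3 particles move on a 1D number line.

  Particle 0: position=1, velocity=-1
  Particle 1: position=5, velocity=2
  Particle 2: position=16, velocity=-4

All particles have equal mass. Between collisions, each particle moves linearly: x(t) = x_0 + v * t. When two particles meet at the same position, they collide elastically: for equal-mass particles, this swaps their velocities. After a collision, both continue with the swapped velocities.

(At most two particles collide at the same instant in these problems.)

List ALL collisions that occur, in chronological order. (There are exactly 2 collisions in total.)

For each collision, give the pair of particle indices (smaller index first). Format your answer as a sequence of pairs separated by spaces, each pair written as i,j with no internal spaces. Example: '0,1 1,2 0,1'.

Collision at t=11/6: particles 1 and 2 swap velocities; positions: p0=-5/6 p1=26/3 p2=26/3; velocities now: v0=-1 v1=-4 v2=2
Collision at t=5: particles 0 and 1 swap velocities; positions: p0=-4 p1=-4 p2=15; velocities now: v0=-4 v1=-1 v2=2

Answer: 1,2 0,1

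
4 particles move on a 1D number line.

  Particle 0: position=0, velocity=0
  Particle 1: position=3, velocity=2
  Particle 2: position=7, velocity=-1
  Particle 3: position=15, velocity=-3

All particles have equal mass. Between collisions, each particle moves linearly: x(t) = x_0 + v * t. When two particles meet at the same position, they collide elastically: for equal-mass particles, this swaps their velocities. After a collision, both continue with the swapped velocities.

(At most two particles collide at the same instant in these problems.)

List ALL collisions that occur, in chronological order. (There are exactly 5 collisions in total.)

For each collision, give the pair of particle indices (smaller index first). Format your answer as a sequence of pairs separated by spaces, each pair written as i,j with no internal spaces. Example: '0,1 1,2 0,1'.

Answer: 1,2 2,3 1,2 0,1 1,2

Derivation:
Collision at t=4/3: particles 1 and 2 swap velocities; positions: p0=0 p1=17/3 p2=17/3 p3=11; velocities now: v0=0 v1=-1 v2=2 v3=-3
Collision at t=12/5: particles 2 and 3 swap velocities; positions: p0=0 p1=23/5 p2=39/5 p3=39/5; velocities now: v0=0 v1=-1 v2=-3 v3=2
Collision at t=4: particles 1 and 2 swap velocities; positions: p0=0 p1=3 p2=3 p3=11; velocities now: v0=0 v1=-3 v2=-1 v3=2
Collision at t=5: particles 0 and 1 swap velocities; positions: p0=0 p1=0 p2=2 p3=13; velocities now: v0=-3 v1=0 v2=-1 v3=2
Collision at t=7: particles 1 and 2 swap velocities; positions: p0=-6 p1=0 p2=0 p3=17; velocities now: v0=-3 v1=-1 v2=0 v3=2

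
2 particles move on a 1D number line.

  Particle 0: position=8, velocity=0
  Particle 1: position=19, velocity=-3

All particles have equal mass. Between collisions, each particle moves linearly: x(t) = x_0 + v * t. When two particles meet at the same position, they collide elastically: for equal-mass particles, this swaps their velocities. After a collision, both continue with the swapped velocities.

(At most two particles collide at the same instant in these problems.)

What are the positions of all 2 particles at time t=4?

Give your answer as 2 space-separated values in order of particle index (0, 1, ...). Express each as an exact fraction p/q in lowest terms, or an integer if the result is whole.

Answer: 7 8

Derivation:
Collision at t=11/3: particles 0 and 1 swap velocities; positions: p0=8 p1=8; velocities now: v0=-3 v1=0
Advance to t=4 (no further collisions before then); velocities: v0=-3 v1=0; positions = 7 8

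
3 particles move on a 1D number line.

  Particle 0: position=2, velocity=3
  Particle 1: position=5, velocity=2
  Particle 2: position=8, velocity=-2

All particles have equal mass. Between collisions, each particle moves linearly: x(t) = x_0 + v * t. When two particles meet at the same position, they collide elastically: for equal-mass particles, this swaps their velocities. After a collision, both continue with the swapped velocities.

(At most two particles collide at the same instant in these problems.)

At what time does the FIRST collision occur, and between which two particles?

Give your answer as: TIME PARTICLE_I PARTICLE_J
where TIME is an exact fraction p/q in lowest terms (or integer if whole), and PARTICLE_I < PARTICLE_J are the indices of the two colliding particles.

Pair (0,1): pos 2,5 vel 3,2 -> gap=3, closing at 1/unit, collide at t=3
Pair (1,2): pos 5,8 vel 2,-2 -> gap=3, closing at 4/unit, collide at t=3/4
Earliest collision: t=3/4 between 1 and 2

Answer: 3/4 1 2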